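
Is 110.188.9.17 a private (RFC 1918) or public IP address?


RFC 1918 private ranges:
  10.0.0.0/8 (10.0.0.0 - 10.255.255.255)
  172.16.0.0/12 (172.16.0.0 - 172.31.255.255)
  192.168.0.0/16 (192.168.0.0 - 192.168.255.255)
Public (not in any RFC 1918 range)


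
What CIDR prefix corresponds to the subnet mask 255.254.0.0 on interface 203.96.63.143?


Binary: 11111111.11111110.00000000.00000000
Count leading 1s
Prefix: /15


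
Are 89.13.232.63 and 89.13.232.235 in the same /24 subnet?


Mask: 255.255.255.0
89.13.232.63 AND mask = 89.13.232.0
89.13.232.235 AND mask = 89.13.232.0
Yes, same subnet (89.13.232.0)


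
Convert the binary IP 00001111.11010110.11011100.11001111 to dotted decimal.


00001111 = 15
11010110 = 214
11011100 = 220
11001111 = 207
IP: 15.214.220.207


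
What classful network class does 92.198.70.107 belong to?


First octet: 92
Binary: 01011100
0xxxxxxx -> Class A (1-126)
Class A, default mask 255.0.0.0 (/8)


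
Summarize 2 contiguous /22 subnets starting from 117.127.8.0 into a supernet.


Original prefix: /22
Number of subnets: 2 = 2^1
New prefix = 22 - 1 = 21
Supernet: 117.127.8.0/21


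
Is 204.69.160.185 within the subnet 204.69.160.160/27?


Subnet network: 204.69.160.160
Test IP AND mask: 204.69.160.160
Yes, 204.69.160.185 is in 204.69.160.160/27


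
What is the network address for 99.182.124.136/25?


IP:   01100011.10110110.01111100.10001000
Mask: 11111111.11111111.11111111.10000000
AND operation:
Net:  01100011.10110110.01111100.10000000
Network: 99.182.124.128/25


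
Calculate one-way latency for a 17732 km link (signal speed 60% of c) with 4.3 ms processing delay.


Speed = 0.6 * 3e5 km/s = 180000 km/s
Propagation delay = 17732 / 180000 = 0.0985 s = 98.5111 ms
Processing delay = 4.3 ms
Total one-way latency = 102.8111 ms


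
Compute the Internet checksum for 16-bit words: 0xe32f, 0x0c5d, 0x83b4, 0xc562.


Sum all words (with carry folding):
+ 0xe32f = 0xe32f
+ 0x0c5d = 0xef8c
+ 0x83b4 = 0x7341
+ 0xc562 = 0x38a4
One's complement: ~0x38a4
Checksum = 0xc75b


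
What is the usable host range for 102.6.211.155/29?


Network: 102.6.211.152
Broadcast: 102.6.211.159
First usable = network + 1
Last usable = broadcast - 1
Range: 102.6.211.153 to 102.6.211.158


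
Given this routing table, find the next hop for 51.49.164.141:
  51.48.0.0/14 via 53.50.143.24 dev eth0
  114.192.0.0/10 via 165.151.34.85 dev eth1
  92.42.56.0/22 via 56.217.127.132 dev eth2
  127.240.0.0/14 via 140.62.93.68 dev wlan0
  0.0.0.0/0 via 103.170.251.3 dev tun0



Longest prefix match for 51.49.164.141:
  /14 51.48.0.0: MATCH
  /10 114.192.0.0: no
  /22 92.42.56.0: no
  /14 127.240.0.0: no
  /0 0.0.0.0: MATCH
Selected: next-hop 53.50.143.24 via eth0 (matched /14)


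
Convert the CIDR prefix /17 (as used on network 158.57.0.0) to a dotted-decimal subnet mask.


/17 means 17 network bits, 15 host bits
Binary: 11111111111111111000000000000000
Mask: 255.255.128.0


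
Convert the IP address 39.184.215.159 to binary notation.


39 = 00100111
184 = 10111000
215 = 11010111
159 = 10011111
Binary: 00100111.10111000.11010111.10011111


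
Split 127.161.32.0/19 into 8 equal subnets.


New prefix = 19 + 3 = 22
Each subnet has 1024 addresses
  127.161.32.0/22
  127.161.36.0/22
  127.161.40.0/22
  127.161.44.0/22
  127.161.48.0/22
  127.161.52.0/22
  127.161.56.0/22
  127.161.60.0/22
Subnets: 127.161.32.0/22, 127.161.36.0/22, 127.161.40.0/22, 127.161.44.0/22, 127.161.48.0/22, 127.161.52.0/22, 127.161.56.0/22, 127.161.60.0/22


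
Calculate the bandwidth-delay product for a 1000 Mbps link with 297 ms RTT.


BDP = bandwidth * RTT
= 1000 Mbps * 297 ms
= 1000 * 1e6 * 297 / 1000 bits
= 297000000 bits
= 37125000 bytes
= 36254.8828 KB
BDP = 297000000 bits (37125000 bytes)


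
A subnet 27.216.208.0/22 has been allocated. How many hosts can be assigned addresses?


Host bits = 32 - 22 = 10
Total addresses = 2^10 = 1024
Usable = total - 2 (network and broadcast)
Usable hosts: 1022


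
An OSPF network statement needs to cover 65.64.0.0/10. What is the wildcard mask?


Subnet mask: 255.192.0.0
Wildcard = 255.255.255.255 - subnet mask
255 - 255 = 0
255 - 192 = 63
255 - 0 = 255
255 - 0 = 255
Wildcard: 0.63.255.255


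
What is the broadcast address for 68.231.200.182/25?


Network: 68.231.200.128/25
Host bits = 7
Set all host bits to 1:
Broadcast: 68.231.200.255


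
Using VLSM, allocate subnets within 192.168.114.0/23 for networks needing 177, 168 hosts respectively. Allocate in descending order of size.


177 hosts -> /24 (254 usable): 192.168.114.0/24
168 hosts -> /24 (254 usable): 192.168.115.0/24
Allocation: 192.168.114.0/24 (177 hosts, 254 usable); 192.168.115.0/24 (168 hosts, 254 usable)


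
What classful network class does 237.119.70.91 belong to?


First octet: 237
Binary: 11101101
1110xxxx -> Class D (224-239)
Class D (multicast), default mask N/A


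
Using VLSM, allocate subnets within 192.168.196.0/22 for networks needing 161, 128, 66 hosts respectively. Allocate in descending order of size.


161 hosts -> /24 (254 usable): 192.168.196.0/24
128 hosts -> /24 (254 usable): 192.168.197.0/24
66 hosts -> /25 (126 usable): 192.168.198.0/25
Allocation: 192.168.196.0/24 (161 hosts, 254 usable); 192.168.197.0/24 (128 hosts, 254 usable); 192.168.198.0/25 (66 hosts, 126 usable)


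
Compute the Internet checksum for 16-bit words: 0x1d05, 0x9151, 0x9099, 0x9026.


Sum all words (with carry folding):
+ 0x1d05 = 0x1d05
+ 0x9151 = 0xae56
+ 0x9099 = 0x3ef0
+ 0x9026 = 0xcf16
One's complement: ~0xcf16
Checksum = 0x30e9


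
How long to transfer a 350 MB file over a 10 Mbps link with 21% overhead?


Effective throughput = 10 * (1 - 21/100) = 7.9 Mbps
File size in Mb = 350 * 8 = 2800 Mb
Time = 2800 / 7.9
Time = 354.4304 seconds


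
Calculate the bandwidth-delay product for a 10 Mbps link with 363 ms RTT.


BDP = bandwidth * RTT
= 10 Mbps * 363 ms
= 10 * 1e6 * 363 / 1000 bits
= 3630000 bits
= 453750 bytes
= 443.1152 KB
BDP = 3630000 bits (453750 bytes)


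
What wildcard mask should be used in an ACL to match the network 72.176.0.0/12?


Subnet mask: 255.240.0.0
Wildcard = 255.255.255.255 - subnet mask
255 - 255 = 0
255 - 240 = 15
255 - 0 = 255
255 - 0 = 255
Wildcard: 0.15.255.255


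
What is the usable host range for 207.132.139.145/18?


Network: 207.132.128.0
Broadcast: 207.132.191.255
First usable = network + 1
Last usable = broadcast - 1
Range: 207.132.128.1 to 207.132.191.254


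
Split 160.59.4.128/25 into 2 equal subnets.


New prefix = 25 + 1 = 26
Each subnet has 64 addresses
  160.59.4.128/26
  160.59.4.192/26
Subnets: 160.59.4.128/26, 160.59.4.192/26


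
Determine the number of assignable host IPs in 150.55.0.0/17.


Host bits = 32 - 17 = 15
Total addresses = 2^15 = 32768
Usable = total - 2 (network and broadcast)
Usable hosts: 32766


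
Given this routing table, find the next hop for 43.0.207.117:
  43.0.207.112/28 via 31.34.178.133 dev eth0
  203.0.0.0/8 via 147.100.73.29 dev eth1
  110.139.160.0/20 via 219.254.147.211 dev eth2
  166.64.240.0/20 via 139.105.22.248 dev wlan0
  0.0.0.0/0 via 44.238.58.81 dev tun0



Longest prefix match for 43.0.207.117:
  /28 43.0.207.112: MATCH
  /8 203.0.0.0: no
  /20 110.139.160.0: no
  /20 166.64.240.0: no
  /0 0.0.0.0: MATCH
Selected: next-hop 31.34.178.133 via eth0 (matched /28)


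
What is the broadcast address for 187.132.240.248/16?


Network: 187.132.0.0/16
Host bits = 16
Set all host bits to 1:
Broadcast: 187.132.255.255


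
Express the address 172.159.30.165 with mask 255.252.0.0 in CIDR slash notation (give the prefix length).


Binary: 11111111.11111100.00000000.00000000
Count leading 1s
Prefix: /14


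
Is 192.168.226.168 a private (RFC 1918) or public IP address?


RFC 1918 private ranges:
  10.0.0.0/8 (10.0.0.0 - 10.255.255.255)
  172.16.0.0/12 (172.16.0.0 - 172.31.255.255)
  192.168.0.0/16 (192.168.0.0 - 192.168.255.255)
Private (in 192.168.0.0/16)


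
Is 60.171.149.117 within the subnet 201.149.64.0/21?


Subnet network: 201.149.64.0
Test IP AND mask: 60.171.144.0
No, 60.171.149.117 is not in 201.149.64.0/21


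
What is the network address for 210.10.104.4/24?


IP:   11010010.00001010.01101000.00000100
Mask: 11111111.11111111.11111111.00000000
AND operation:
Net:  11010010.00001010.01101000.00000000
Network: 210.10.104.0/24


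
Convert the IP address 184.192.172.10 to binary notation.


184 = 10111000
192 = 11000000
172 = 10101100
10 = 00001010
Binary: 10111000.11000000.10101100.00001010


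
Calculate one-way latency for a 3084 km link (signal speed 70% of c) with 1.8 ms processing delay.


Speed = 0.7 * 3e5 km/s = 210000 km/s
Propagation delay = 3084 / 210000 = 0.0147 s = 14.6857 ms
Processing delay = 1.8 ms
Total one-way latency = 16.4857 ms


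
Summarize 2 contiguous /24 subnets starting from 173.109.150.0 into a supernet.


Original prefix: /24
Number of subnets: 2 = 2^1
New prefix = 24 - 1 = 23
Supernet: 173.109.150.0/23


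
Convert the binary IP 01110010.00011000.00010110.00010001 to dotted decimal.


01110010 = 114
00011000 = 24
00010110 = 22
00010001 = 17
IP: 114.24.22.17


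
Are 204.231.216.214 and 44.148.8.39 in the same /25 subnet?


Mask: 255.255.255.128
204.231.216.214 AND mask = 204.231.216.128
44.148.8.39 AND mask = 44.148.8.0
No, different subnets (204.231.216.128 vs 44.148.8.0)


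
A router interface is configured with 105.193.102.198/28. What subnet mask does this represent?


/28 means 28 network bits, 4 host bits
Binary: 11111111111111111111111111110000
Mask: 255.255.255.240


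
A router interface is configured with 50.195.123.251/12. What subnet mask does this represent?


/12 means 12 network bits, 20 host bits
Binary: 11111111111100000000000000000000
Mask: 255.240.0.0


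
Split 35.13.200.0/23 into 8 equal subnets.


New prefix = 23 + 3 = 26
Each subnet has 64 addresses
  35.13.200.0/26
  35.13.200.64/26
  35.13.200.128/26
  35.13.200.192/26
  35.13.201.0/26
  35.13.201.64/26
  35.13.201.128/26
  35.13.201.192/26
Subnets: 35.13.200.0/26, 35.13.200.64/26, 35.13.200.128/26, 35.13.200.192/26, 35.13.201.0/26, 35.13.201.64/26, 35.13.201.128/26, 35.13.201.192/26


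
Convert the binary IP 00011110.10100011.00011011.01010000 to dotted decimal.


00011110 = 30
10100011 = 163
00011011 = 27
01010000 = 80
IP: 30.163.27.80


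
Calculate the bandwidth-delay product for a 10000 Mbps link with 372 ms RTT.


BDP = bandwidth * RTT
= 10000 Mbps * 372 ms
= 10000 * 1e6 * 372 / 1000 bits
= 3720000000 bits
= 465000000 bytes
= 454101.5625 KB
BDP = 3720000000 bits (465000000 bytes)


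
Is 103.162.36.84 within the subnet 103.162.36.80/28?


Subnet network: 103.162.36.80
Test IP AND mask: 103.162.36.80
Yes, 103.162.36.84 is in 103.162.36.80/28


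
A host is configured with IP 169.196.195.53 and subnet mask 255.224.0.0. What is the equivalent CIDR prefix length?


Binary: 11111111.11100000.00000000.00000000
Count leading 1s
Prefix: /11


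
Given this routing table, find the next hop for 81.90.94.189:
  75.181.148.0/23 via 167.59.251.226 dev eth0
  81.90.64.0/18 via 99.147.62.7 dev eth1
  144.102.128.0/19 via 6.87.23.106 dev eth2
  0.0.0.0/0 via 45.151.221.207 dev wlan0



Longest prefix match for 81.90.94.189:
  /23 75.181.148.0: no
  /18 81.90.64.0: MATCH
  /19 144.102.128.0: no
  /0 0.0.0.0: MATCH
Selected: next-hop 99.147.62.7 via eth1 (matched /18)


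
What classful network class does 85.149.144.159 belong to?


First octet: 85
Binary: 01010101
0xxxxxxx -> Class A (1-126)
Class A, default mask 255.0.0.0 (/8)


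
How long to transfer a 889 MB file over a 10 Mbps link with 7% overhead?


Effective throughput = 10 * (1 - 7/100) = 9.3 Mbps
File size in Mb = 889 * 8 = 7112 Mb
Time = 7112 / 9.3
Time = 764.7312 seconds


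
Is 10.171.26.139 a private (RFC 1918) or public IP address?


RFC 1918 private ranges:
  10.0.0.0/8 (10.0.0.0 - 10.255.255.255)
  172.16.0.0/12 (172.16.0.0 - 172.31.255.255)
  192.168.0.0/16 (192.168.0.0 - 192.168.255.255)
Private (in 10.0.0.0/8)


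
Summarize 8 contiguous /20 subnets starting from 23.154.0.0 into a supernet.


Original prefix: /20
Number of subnets: 8 = 2^3
New prefix = 20 - 3 = 17
Supernet: 23.154.0.0/17


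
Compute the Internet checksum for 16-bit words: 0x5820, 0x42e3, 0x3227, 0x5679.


Sum all words (with carry folding):
+ 0x5820 = 0x5820
+ 0x42e3 = 0x9b03
+ 0x3227 = 0xcd2a
+ 0x5679 = 0x23a4
One's complement: ~0x23a4
Checksum = 0xdc5b


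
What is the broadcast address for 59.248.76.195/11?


Network: 59.224.0.0/11
Host bits = 21
Set all host bits to 1:
Broadcast: 59.255.255.255


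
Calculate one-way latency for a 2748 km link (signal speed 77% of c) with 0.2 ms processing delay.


Speed = 0.77 * 3e5 km/s = 231000 km/s
Propagation delay = 2748 / 231000 = 0.0119 s = 11.8961 ms
Processing delay = 0.2 ms
Total one-way latency = 12.0961 ms


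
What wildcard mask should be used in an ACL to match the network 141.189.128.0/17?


Subnet mask: 255.255.128.0
Wildcard = 255.255.255.255 - subnet mask
255 - 255 = 0
255 - 255 = 0
255 - 128 = 127
255 - 0 = 255
Wildcard: 0.0.127.255


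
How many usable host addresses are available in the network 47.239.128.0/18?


Host bits = 32 - 18 = 14
Total addresses = 2^14 = 16384
Usable = total - 2 (network and broadcast)
Usable hosts: 16382


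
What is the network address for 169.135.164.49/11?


IP:   10101001.10000111.10100100.00110001
Mask: 11111111.11100000.00000000.00000000
AND operation:
Net:  10101001.10000000.00000000.00000000
Network: 169.128.0.0/11


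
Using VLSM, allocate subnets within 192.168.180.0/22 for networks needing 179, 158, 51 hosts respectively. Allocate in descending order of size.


179 hosts -> /24 (254 usable): 192.168.180.0/24
158 hosts -> /24 (254 usable): 192.168.181.0/24
51 hosts -> /26 (62 usable): 192.168.182.0/26
Allocation: 192.168.180.0/24 (179 hosts, 254 usable); 192.168.181.0/24 (158 hosts, 254 usable); 192.168.182.0/26 (51 hosts, 62 usable)


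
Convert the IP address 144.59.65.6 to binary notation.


144 = 10010000
59 = 00111011
65 = 01000001
6 = 00000110
Binary: 10010000.00111011.01000001.00000110


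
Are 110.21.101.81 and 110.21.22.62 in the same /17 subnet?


Mask: 255.255.128.0
110.21.101.81 AND mask = 110.21.0.0
110.21.22.62 AND mask = 110.21.0.0
Yes, same subnet (110.21.0.0)


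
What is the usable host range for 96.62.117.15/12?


Network: 96.48.0.0
Broadcast: 96.63.255.255
First usable = network + 1
Last usable = broadcast - 1
Range: 96.48.0.1 to 96.63.255.254


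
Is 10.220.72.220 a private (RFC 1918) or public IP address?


RFC 1918 private ranges:
  10.0.0.0/8 (10.0.0.0 - 10.255.255.255)
  172.16.0.0/12 (172.16.0.0 - 172.31.255.255)
  192.168.0.0/16 (192.168.0.0 - 192.168.255.255)
Private (in 10.0.0.0/8)


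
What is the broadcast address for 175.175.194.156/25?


Network: 175.175.194.128/25
Host bits = 7
Set all host bits to 1:
Broadcast: 175.175.194.255


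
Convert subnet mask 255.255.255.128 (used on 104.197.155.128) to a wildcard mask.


Subnet mask: 255.255.255.128
Wildcard = 255.255.255.255 - subnet mask
255 - 255 = 0
255 - 255 = 0
255 - 255 = 0
255 - 128 = 127
Wildcard: 0.0.0.127


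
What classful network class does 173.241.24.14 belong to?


First octet: 173
Binary: 10101101
10xxxxxx -> Class B (128-191)
Class B, default mask 255.255.0.0 (/16)


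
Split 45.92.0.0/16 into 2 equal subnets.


New prefix = 16 + 1 = 17
Each subnet has 32768 addresses
  45.92.0.0/17
  45.92.128.0/17
Subnets: 45.92.0.0/17, 45.92.128.0/17


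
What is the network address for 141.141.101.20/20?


IP:   10001101.10001101.01100101.00010100
Mask: 11111111.11111111.11110000.00000000
AND operation:
Net:  10001101.10001101.01100000.00000000
Network: 141.141.96.0/20


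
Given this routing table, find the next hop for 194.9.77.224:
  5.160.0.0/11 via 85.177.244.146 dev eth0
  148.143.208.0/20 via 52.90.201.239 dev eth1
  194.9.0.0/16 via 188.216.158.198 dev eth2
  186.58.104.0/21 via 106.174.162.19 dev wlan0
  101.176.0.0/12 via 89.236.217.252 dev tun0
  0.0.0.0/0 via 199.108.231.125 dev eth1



Longest prefix match for 194.9.77.224:
  /11 5.160.0.0: no
  /20 148.143.208.0: no
  /16 194.9.0.0: MATCH
  /21 186.58.104.0: no
  /12 101.176.0.0: no
  /0 0.0.0.0: MATCH
Selected: next-hop 188.216.158.198 via eth2 (matched /16)


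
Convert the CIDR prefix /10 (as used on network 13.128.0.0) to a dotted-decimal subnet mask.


/10 means 10 network bits, 22 host bits
Binary: 11111111110000000000000000000000
Mask: 255.192.0.0


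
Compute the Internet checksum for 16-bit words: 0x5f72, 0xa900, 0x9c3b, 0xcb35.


Sum all words (with carry folding):
+ 0x5f72 = 0x5f72
+ 0xa900 = 0x0873
+ 0x9c3b = 0xa4ae
+ 0xcb35 = 0x6fe4
One's complement: ~0x6fe4
Checksum = 0x901b


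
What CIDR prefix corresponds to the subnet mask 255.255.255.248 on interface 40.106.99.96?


Binary: 11111111.11111111.11111111.11111000
Count leading 1s
Prefix: /29


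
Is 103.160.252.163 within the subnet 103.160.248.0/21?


Subnet network: 103.160.248.0
Test IP AND mask: 103.160.248.0
Yes, 103.160.252.163 is in 103.160.248.0/21


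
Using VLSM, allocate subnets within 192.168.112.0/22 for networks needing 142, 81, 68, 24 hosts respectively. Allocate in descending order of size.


142 hosts -> /24 (254 usable): 192.168.112.0/24
81 hosts -> /25 (126 usable): 192.168.113.0/25
68 hosts -> /25 (126 usable): 192.168.113.128/25
24 hosts -> /27 (30 usable): 192.168.114.0/27
Allocation: 192.168.112.0/24 (142 hosts, 254 usable); 192.168.113.0/25 (81 hosts, 126 usable); 192.168.113.128/25 (68 hosts, 126 usable); 192.168.114.0/27 (24 hosts, 30 usable)


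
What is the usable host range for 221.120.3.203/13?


Network: 221.120.0.0
Broadcast: 221.127.255.255
First usable = network + 1
Last usable = broadcast - 1
Range: 221.120.0.1 to 221.127.255.254


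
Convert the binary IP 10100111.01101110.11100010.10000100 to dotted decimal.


10100111 = 167
01101110 = 110
11100010 = 226
10000100 = 132
IP: 167.110.226.132


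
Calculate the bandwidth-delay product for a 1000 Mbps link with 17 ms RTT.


BDP = bandwidth * RTT
= 1000 Mbps * 17 ms
= 1000 * 1e6 * 17 / 1000 bits
= 17000000 bits
= 2125000 bytes
= 2075.1953 KB
BDP = 17000000 bits (2125000 bytes)


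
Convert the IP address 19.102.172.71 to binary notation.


19 = 00010011
102 = 01100110
172 = 10101100
71 = 01000111
Binary: 00010011.01100110.10101100.01000111


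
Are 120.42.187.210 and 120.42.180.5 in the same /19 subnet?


Mask: 255.255.224.0
120.42.187.210 AND mask = 120.42.160.0
120.42.180.5 AND mask = 120.42.160.0
Yes, same subnet (120.42.160.0)


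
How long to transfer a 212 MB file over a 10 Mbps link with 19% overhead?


Effective throughput = 10 * (1 - 19/100) = 8.1 Mbps
File size in Mb = 212 * 8 = 1696 Mb
Time = 1696 / 8.1
Time = 209.3827 seconds


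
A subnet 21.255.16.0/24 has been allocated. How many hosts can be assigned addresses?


Host bits = 32 - 24 = 8
Total addresses = 2^8 = 256
Usable = total - 2 (network and broadcast)
Usable hosts: 254


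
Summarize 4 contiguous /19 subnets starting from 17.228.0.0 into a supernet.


Original prefix: /19
Number of subnets: 4 = 2^2
New prefix = 19 - 2 = 17
Supernet: 17.228.0.0/17


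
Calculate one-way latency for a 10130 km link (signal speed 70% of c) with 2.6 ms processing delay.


Speed = 0.7 * 3e5 km/s = 210000 km/s
Propagation delay = 10130 / 210000 = 0.0482 s = 48.2381 ms
Processing delay = 2.6 ms
Total one-way latency = 50.8381 ms


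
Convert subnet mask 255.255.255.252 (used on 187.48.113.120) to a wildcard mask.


Subnet mask: 255.255.255.252
Wildcard = 255.255.255.255 - subnet mask
255 - 255 = 0
255 - 255 = 0
255 - 255 = 0
255 - 252 = 3
Wildcard: 0.0.0.3


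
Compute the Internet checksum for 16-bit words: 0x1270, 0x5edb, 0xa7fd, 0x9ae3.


Sum all words (with carry folding):
+ 0x1270 = 0x1270
+ 0x5edb = 0x714b
+ 0xa7fd = 0x1949
+ 0x9ae3 = 0xb42c
One's complement: ~0xb42c
Checksum = 0x4bd3


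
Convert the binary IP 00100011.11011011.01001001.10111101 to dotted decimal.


00100011 = 35
11011011 = 219
01001001 = 73
10111101 = 189
IP: 35.219.73.189


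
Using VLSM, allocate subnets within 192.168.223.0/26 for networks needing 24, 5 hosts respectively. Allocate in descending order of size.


24 hosts -> /27 (30 usable): 192.168.223.0/27
5 hosts -> /29 (6 usable): 192.168.223.32/29
Allocation: 192.168.223.0/27 (24 hosts, 30 usable); 192.168.223.32/29 (5 hosts, 6 usable)


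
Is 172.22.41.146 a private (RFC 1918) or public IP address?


RFC 1918 private ranges:
  10.0.0.0/8 (10.0.0.0 - 10.255.255.255)
  172.16.0.0/12 (172.16.0.0 - 172.31.255.255)
  192.168.0.0/16 (192.168.0.0 - 192.168.255.255)
Private (in 172.16.0.0/12)


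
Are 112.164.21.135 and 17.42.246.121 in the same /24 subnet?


Mask: 255.255.255.0
112.164.21.135 AND mask = 112.164.21.0
17.42.246.121 AND mask = 17.42.246.0
No, different subnets (112.164.21.0 vs 17.42.246.0)


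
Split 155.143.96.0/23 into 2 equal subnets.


New prefix = 23 + 1 = 24
Each subnet has 256 addresses
  155.143.96.0/24
  155.143.97.0/24
Subnets: 155.143.96.0/24, 155.143.97.0/24


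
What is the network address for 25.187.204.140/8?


IP:   00011001.10111011.11001100.10001100
Mask: 11111111.00000000.00000000.00000000
AND operation:
Net:  00011001.00000000.00000000.00000000
Network: 25.0.0.0/8


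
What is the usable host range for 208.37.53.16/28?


Network: 208.37.53.16
Broadcast: 208.37.53.31
First usable = network + 1
Last usable = broadcast - 1
Range: 208.37.53.17 to 208.37.53.30


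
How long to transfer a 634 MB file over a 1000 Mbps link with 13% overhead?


Effective throughput = 1000 * (1 - 13/100) = 870 Mbps
File size in Mb = 634 * 8 = 5072 Mb
Time = 5072 / 870
Time = 5.8299 seconds


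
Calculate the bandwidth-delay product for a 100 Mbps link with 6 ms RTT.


BDP = bandwidth * RTT
= 100 Mbps * 6 ms
= 100 * 1e6 * 6 / 1000 bits
= 600000 bits
= 75000 bytes
= 73.2422 KB
BDP = 600000 bits (75000 bytes)


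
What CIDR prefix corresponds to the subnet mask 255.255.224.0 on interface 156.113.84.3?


Binary: 11111111.11111111.11100000.00000000
Count leading 1s
Prefix: /19


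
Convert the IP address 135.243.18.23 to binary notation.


135 = 10000111
243 = 11110011
18 = 00010010
23 = 00010111
Binary: 10000111.11110011.00010010.00010111


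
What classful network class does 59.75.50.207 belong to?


First octet: 59
Binary: 00111011
0xxxxxxx -> Class A (1-126)
Class A, default mask 255.0.0.0 (/8)


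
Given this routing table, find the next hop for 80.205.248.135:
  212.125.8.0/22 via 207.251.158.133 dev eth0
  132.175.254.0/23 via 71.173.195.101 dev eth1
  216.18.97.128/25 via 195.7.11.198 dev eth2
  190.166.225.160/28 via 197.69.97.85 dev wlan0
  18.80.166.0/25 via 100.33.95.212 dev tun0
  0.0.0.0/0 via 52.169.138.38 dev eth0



Longest prefix match for 80.205.248.135:
  /22 212.125.8.0: no
  /23 132.175.254.0: no
  /25 216.18.97.128: no
  /28 190.166.225.160: no
  /25 18.80.166.0: no
  /0 0.0.0.0: MATCH
Selected: next-hop 52.169.138.38 via eth0 (matched /0)


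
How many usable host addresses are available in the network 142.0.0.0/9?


Host bits = 32 - 9 = 23
Total addresses = 2^23 = 8388608
Usable = total - 2 (network and broadcast)
Usable hosts: 8388606


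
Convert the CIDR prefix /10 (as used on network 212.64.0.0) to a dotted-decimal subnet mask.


/10 means 10 network bits, 22 host bits
Binary: 11111111110000000000000000000000
Mask: 255.192.0.0


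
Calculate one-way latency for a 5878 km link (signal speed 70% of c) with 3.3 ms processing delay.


Speed = 0.7 * 3e5 km/s = 210000 km/s
Propagation delay = 5878 / 210000 = 0.028 s = 27.9905 ms
Processing delay = 3.3 ms
Total one-way latency = 31.2905 ms


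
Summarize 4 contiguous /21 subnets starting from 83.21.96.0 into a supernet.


Original prefix: /21
Number of subnets: 4 = 2^2
New prefix = 21 - 2 = 19
Supernet: 83.21.96.0/19


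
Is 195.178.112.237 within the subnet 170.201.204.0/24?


Subnet network: 170.201.204.0
Test IP AND mask: 195.178.112.0
No, 195.178.112.237 is not in 170.201.204.0/24


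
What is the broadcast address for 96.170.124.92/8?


Network: 96.0.0.0/8
Host bits = 24
Set all host bits to 1:
Broadcast: 96.255.255.255


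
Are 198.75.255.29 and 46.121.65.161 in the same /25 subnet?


Mask: 255.255.255.128
198.75.255.29 AND mask = 198.75.255.0
46.121.65.161 AND mask = 46.121.65.128
No, different subnets (198.75.255.0 vs 46.121.65.128)


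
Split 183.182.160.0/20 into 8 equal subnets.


New prefix = 20 + 3 = 23
Each subnet has 512 addresses
  183.182.160.0/23
  183.182.162.0/23
  183.182.164.0/23
  183.182.166.0/23
  183.182.168.0/23
  183.182.170.0/23
  183.182.172.0/23
  183.182.174.0/23
Subnets: 183.182.160.0/23, 183.182.162.0/23, 183.182.164.0/23, 183.182.166.0/23, 183.182.168.0/23, 183.182.170.0/23, 183.182.172.0/23, 183.182.174.0/23


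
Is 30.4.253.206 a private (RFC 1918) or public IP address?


RFC 1918 private ranges:
  10.0.0.0/8 (10.0.0.0 - 10.255.255.255)
  172.16.0.0/12 (172.16.0.0 - 172.31.255.255)
  192.168.0.0/16 (192.168.0.0 - 192.168.255.255)
Public (not in any RFC 1918 range)


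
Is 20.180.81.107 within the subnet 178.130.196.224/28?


Subnet network: 178.130.196.224
Test IP AND mask: 20.180.81.96
No, 20.180.81.107 is not in 178.130.196.224/28


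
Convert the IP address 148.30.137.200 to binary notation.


148 = 10010100
30 = 00011110
137 = 10001001
200 = 11001000
Binary: 10010100.00011110.10001001.11001000


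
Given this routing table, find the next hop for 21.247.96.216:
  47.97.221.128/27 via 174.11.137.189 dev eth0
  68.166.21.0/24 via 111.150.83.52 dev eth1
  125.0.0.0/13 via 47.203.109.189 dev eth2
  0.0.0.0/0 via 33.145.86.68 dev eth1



Longest prefix match for 21.247.96.216:
  /27 47.97.221.128: no
  /24 68.166.21.0: no
  /13 125.0.0.0: no
  /0 0.0.0.0: MATCH
Selected: next-hop 33.145.86.68 via eth1 (matched /0)


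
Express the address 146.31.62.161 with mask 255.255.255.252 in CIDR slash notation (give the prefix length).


Binary: 11111111.11111111.11111111.11111100
Count leading 1s
Prefix: /30


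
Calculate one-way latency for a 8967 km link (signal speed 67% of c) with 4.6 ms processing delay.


Speed = 0.67 * 3e5 km/s = 201000 km/s
Propagation delay = 8967 / 201000 = 0.0446 s = 44.6119 ms
Processing delay = 4.6 ms
Total one-way latency = 49.2119 ms


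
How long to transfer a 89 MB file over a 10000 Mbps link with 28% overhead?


Effective throughput = 10000 * (1 - 28/100) = 7200 Mbps
File size in Mb = 89 * 8 = 712 Mb
Time = 712 / 7200
Time = 0.0989 seconds


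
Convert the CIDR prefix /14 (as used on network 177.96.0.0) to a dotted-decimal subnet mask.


/14 means 14 network bits, 18 host bits
Binary: 11111111111111000000000000000000
Mask: 255.252.0.0


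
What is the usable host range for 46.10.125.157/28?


Network: 46.10.125.144
Broadcast: 46.10.125.159
First usable = network + 1
Last usable = broadcast - 1
Range: 46.10.125.145 to 46.10.125.158


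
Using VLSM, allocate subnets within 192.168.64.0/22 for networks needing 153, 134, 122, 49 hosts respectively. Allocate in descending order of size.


153 hosts -> /24 (254 usable): 192.168.64.0/24
134 hosts -> /24 (254 usable): 192.168.65.0/24
122 hosts -> /25 (126 usable): 192.168.66.0/25
49 hosts -> /26 (62 usable): 192.168.66.128/26
Allocation: 192.168.64.0/24 (153 hosts, 254 usable); 192.168.65.0/24 (134 hosts, 254 usable); 192.168.66.0/25 (122 hosts, 126 usable); 192.168.66.128/26 (49 hosts, 62 usable)


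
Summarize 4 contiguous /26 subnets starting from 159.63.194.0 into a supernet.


Original prefix: /26
Number of subnets: 4 = 2^2
New prefix = 26 - 2 = 24
Supernet: 159.63.194.0/24


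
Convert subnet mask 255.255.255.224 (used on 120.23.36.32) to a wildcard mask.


Subnet mask: 255.255.255.224
Wildcard = 255.255.255.255 - subnet mask
255 - 255 = 0
255 - 255 = 0
255 - 255 = 0
255 - 224 = 31
Wildcard: 0.0.0.31


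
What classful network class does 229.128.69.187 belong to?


First octet: 229
Binary: 11100101
1110xxxx -> Class D (224-239)
Class D (multicast), default mask N/A


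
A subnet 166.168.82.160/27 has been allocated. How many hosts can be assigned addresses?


Host bits = 32 - 27 = 5
Total addresses = 2^5 = 32
Usable = total - 2 (network and broadcast)
Usable hosts: 30


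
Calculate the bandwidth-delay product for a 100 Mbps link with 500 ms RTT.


BDP = bandwidth * RTT
= 100 Mbps * 500 ms
= 100 * 1e6 * 500 / 1000 bits
= 50000000 bits
= 6250000 bytes
= 6103.5156 KB
BDP = 50000000 bits (6250000 bytes)


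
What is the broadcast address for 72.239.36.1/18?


Network: 72.239.0.0/18
Host bits = 14
Set all host bits to 1:
Broadcast: 72.239.63.255


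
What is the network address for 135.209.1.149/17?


IP:   10000111.11010001.00000001.10010101
Mask: 11111111.11111111.10000000.00000000
AND operation:
Net:  10000111.11010001.00000000.00000000
Network: 135.209.0.0/17


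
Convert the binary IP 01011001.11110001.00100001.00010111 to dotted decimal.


01011001 = 89
11110001 = 241
00100001 = 33
00010111 = 23
IP: 89.241.33.23


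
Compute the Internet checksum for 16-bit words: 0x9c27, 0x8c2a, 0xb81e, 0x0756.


Sum all words (with carry folding):
+ 0x9c27 = 0x9c27
+ 0x8c2a = 0x2852
+ 0xb81e = 0xe070
+ 0x0756 = 0xe7c6
One's complement: ~0xe7c6
Checksum = 0x1839


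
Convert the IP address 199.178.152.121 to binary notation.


199 = 11000111
178 = 10110010
152 = 10011000
121 = 01111001
Binary: 11000111.10110010.10011000.01111001


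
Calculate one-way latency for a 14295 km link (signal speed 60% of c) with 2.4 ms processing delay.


Speed = 0.6 * 3e5 km/s = 180000 km/s
Propagation delay = 14295 / 180000 = 0.0794 s = 79.4167 ms
Processing delay = 2.4 ms
Total one-way latency = 81.8167 ms


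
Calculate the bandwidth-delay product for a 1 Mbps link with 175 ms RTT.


BDP = bandwidth * RTT
= 1 Mbps * 175 ms
= 1 * 1e6 * 175 / 1000 bits
= 175000 bits
= 21875 bytes
= 21.3623 KB
BDP = 175000 bits (21875 bytes)


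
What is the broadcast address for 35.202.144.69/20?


Network: 35.202.144.0/20
Host bits = 12
Set all host bits to 1:
Broadcast: 35.202.159.255


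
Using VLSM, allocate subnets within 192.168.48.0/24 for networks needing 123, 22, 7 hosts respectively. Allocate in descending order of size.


123 hosts -> /25 (126 usable): 192.168.48.0/25
22 hosts -> /27 (30 usable): 192.168.48.128/27
7 hosts -> /28 (14 usable): 192.168.48.160/28
Allocation: 192.168.48.0/25 (123 hosts, 126 usable); 192.168.48.128/27 (22 hosts, 30 usable); 192.168.48.160/28 (7 hosts, 14 usable)


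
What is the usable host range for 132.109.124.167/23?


Network: 132.109.124.0
Broadcast: 132.109.125.255
First usable = network + 1
Last usable = broadcast - 1
Range: 132.109.124.1 to 132.109.125.254


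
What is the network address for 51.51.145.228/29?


IP:   00110011.00110011.10010001.11100100
Mask: 11111111.11111111.11111111.11111000
AND operation:
Net:  00110011.00110011.10010001.11100000
Network: 51.51.145.224/29


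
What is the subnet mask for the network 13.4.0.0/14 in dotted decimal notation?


/14 means 14 network bits, 18 host bits
Binary: 11111111111111000000000000000000
Mask: 255.252.0.0


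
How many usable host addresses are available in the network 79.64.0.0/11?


Host bits = 32 - 11 = 21
Total addresses = 2^21 = 2097152
Usable = total - 2 (network and broadcast)
Usable hosts: 2097150


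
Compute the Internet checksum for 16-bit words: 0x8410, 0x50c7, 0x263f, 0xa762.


Sum all words (with carry folding):
+ 0x8410 = 0x8410
+ 0x50c7 = 0xd4d7
+ 0x263f = 0xfb16
+ 0xa762 = 0xa279
One's complement: ~0xa279
Checksum = 0x5d86


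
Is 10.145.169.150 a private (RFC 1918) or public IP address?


RFC 1918 private ranges:
  10.0.0.0/8 (10.0.0.0 - 10.255.255.255)
  172.16.0.0/12 (172.16.0.0 - 172.31.255.255)
  192.168.0.0/16 (192.168.0.0 - 192.168.255.255)
Private (in 10.0.0.0/8)


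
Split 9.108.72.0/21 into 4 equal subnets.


New prefix = 21 + 2 = 23
Each subnet has 512 addresses
  9.108.72.0/23
  9.108.74.0/23
  9.108.76.0/23
  9.108.78.0/23
Subnets: 9.108.72.0/23, 9.108.74.0/23, 9.108.76.0/23, 9.108.78.0/23


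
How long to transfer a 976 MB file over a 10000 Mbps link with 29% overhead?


Effective throughput = 10000 * (1 - 29/100) = 7100 Mbps
File size in Mb = 976 * 8 = 7808 Mb
Time = 7808 / 7100
Time = 1.0997 seconds


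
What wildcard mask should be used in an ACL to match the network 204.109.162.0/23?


Subnet mask: 255.255.254.0
Wildcard = 255.255.255.255 - subnet mask
255 - 255 = 0
255 - 255 = 0
255 - 254 = 1
255 - 0 = 255
Wildcard: 0.0.1.255


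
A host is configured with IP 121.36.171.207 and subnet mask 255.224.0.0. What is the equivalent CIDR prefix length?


Binary: 11111111.11100000.00000000.00000000
Count leading 1s
Prefix: /11


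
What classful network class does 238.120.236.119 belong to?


First octet: 238
Binary: 11101110
1110xxxx -> Class D (224-239)
Class D (multicast), default mask N/A


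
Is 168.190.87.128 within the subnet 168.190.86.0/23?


Subnet network: 168.190.86.0
Test IP AND mask: 168.190.86.0
Yes, 168.190.87.128 is in 168.190.86.0/23


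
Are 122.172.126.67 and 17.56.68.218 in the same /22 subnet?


Mask: 255.255.252.0
122.172.126.67 AND mask = 122.172.124.0
17.56.68.218 AND mask = 17.56.68.0
No, different subnets (122.172.124.0 vs 17.56.68.0)


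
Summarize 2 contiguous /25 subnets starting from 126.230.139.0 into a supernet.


Original prefix: /25
Number of subnets: 2 = 2^1
New prefix = 25 - 1 = 24
Supernet: 126.230.139.0/24


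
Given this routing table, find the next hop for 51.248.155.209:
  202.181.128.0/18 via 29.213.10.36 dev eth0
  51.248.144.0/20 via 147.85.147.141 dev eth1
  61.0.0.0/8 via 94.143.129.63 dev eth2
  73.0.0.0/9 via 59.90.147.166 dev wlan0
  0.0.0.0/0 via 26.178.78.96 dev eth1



Longest prefix match for 51.248.155.209:
  /18 202.181.128.0: no
  /20 51.248.144.0: MATCH
  /8 61.0.0.0: no
  /9 73.0.0.0: no
  /0 0.0.0.0: MATCH
Selected: next-hop 147.85.147.141 via eth1 (matched /20)


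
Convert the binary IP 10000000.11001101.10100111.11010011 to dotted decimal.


10000000 = 128
11001101 = 205
10100111 = 167
11010011 = 211
IP: 128.205.167.211


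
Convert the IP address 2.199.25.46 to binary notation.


2 = 00000010
199 = 11000111
25 = 00011001
46 = 00101110
Binary: 00000010.11000111.00011001.00101110


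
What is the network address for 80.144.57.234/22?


IP:   01010000.10010000.00111001.11101010
Mask: 11111111.11111111.11111100.00000000
AND operation:
Net:  01010000.10010000.00111000.00000000
Network: 80.144.56.0/22


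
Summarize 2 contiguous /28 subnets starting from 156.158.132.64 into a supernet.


Original prefix: /28
Number of subnets: 2 = 2^1
New prefix = 28 - 1 = 27
Supernet: 156.158.132.64/27


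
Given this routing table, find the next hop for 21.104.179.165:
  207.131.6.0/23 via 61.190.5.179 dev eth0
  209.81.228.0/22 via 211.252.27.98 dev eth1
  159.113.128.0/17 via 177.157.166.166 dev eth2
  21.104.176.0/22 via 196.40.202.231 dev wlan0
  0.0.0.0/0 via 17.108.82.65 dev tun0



Longest prefix match for 21.104.179.165:
  /23 207.131.6.0: no
  /22 209.81.228.0: no
  /17 159.113.128.0: no
  /22 21.104.176.0: MATCH
  /0 0.0.0.0: MATCH
Selected: next-hop 196.40.202.231 via wlan0 (matched /22)


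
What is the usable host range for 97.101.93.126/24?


Network: 97.101.93.0
Broadcast: 97.101.93.255
First usable = network + 1
Last usable = broadcast - 1
Range: 97.101.93.1 to 97.101.93.254


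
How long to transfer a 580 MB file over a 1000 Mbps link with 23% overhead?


Effective throughput = 1000 * (1 - 23/100) = 770 Mbps
File size in Mb = 580 * 8 = 4640 Mb
Time = 4640 / 770
Time = 6.026 seconds


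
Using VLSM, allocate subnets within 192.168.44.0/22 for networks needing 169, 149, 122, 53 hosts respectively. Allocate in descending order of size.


169 hosts -> /24 (254 usable): 192.168.44.0/24
149 hosts -> /24 (254 usable): 192.168.45.0/24
122 hosts -> /25 (126 usable): 192.168.46.0/25
53 hosts -> /26 (62 usable): 192.168.46.128/26
Allocation: 192.168.44.0/24 (169 hosts, 254 usable); 192.168.45.0/24 (149 hosts, 254 usable); 192.168.46.0/25 (122 hosts, 126 usable); 192.168.46.128/26 (53 hosts, 62 usable)


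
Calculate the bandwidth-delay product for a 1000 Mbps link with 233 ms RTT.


BDP = bandwidth * RTT
= 1000 Mbps * 233 ms
= 1000 * 1e6 * 233 / 1000 bits
= 233000000 bits
= 29125000 bytes
= 28442.3828 KB
BDP = 233000000 bits (29125000 bytes)


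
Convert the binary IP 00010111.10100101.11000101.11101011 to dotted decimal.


00010111 = 23
10100101 = 165
11000101 = 197
11101011 = 235
IP: 23.165.197.235


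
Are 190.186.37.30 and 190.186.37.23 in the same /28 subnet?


Mask: 255.255.255.240
190.186.37.30 AND mask = 190.186.37.16
190.186.37.23 AND mask = 190.186.37.16
Yes, same subnet (190.186.37.16)


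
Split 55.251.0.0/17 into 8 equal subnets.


New prefix = 17 + 3 = 20
Each subnet has 4096 addresses
  55.251.0.0/20
  55.251.16.0/20
  55.251.32.0/20
  55.251.48.0/20
  55.251.64.0/20
  55.251.80.0/20
  55.251.96.0/20
  55.251.112.0/20
Subnets: 55.251.0.0/20, 55.251.16.0/20, 55.251.32.0/20, 55.251.48.0/20, 55.251.64.0/20, 55.251.80.0/20, 55.251.96.0/20, 55.251.112.0/20


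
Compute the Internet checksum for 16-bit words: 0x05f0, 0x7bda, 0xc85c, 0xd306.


Sum all words (with carry folding):
+ 0x05f0 = 0x05f0
+ 0x7bda = 0x81ca
+ 0xc85c = 0x4a27
+ 0xd306 = 0x1d2e
One's complement: ~0x1d2e
Checksum = 0xe2d1


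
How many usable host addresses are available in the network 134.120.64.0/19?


Host bits = 32 - 19 = 13
Total addresses = 2^13 = 8192
Usable = total - 2 (network and broadcast)
Usable hosts: 8190


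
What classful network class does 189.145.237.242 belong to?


First octet: 189
Binary: 10111101
10xxxxxx -> Class B (128-191)
Class B, default mask 255.255.0.0 (/16)


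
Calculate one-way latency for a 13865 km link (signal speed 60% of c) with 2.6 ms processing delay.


Speed = 0.6 * 3e5 km/s = 180000 km/s
Propagation delay = 13865 / 180000 = 0.077 s = 77.0278 ms
Processing delay = 2.6 ms
Total one-way latency = 79.6278 ms


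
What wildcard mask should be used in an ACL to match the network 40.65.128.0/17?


Subnet mask: 255.255.128.0
Wildcard = 255.255.255.255 - subnet mask
255 - 255 = 0
255 - 255 = 0
255 - 128 = 127
255 - 0 = 255
Wildcard: 0.0.127.255


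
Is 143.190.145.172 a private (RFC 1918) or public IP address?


RFC 1918 private ranges:
  10.0.0.0/8 (10.0.0.0 - 10.255.255.255)
  172.16.0.0/12 (172.16.0.0 - 172.31.255.255)
  192.168.0.0/16 (192.168.0.0 - 192.168.255.255)
Public (not in any RFC 1918 range)


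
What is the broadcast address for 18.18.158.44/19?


Network: 18.18.128.0/19
Host bits = 13
Set all host bits to 1:
Broadcast: 18.18.159.255


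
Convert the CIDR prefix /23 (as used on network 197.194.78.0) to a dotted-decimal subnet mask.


/23 means 23 network bits, 9 host bits
Binary: 11111111111111111111111000000000
Mask: 255.255.254.0


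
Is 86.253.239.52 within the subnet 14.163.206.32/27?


Subnet network: 14.163.206.32
Test IP AND mask: 86.253.239.32
No, 86.253.239.52 is not in 14.163.206.32/27


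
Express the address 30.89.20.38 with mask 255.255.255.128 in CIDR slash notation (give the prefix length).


Binary: 11111111.11111111.11111111.10000000
Count leading 1s
Prefix: /25
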